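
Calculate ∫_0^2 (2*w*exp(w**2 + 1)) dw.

Let u = w**2 + 1, so du = 2*w dw. When w = 0, u = 1; when w = 2, u = 5.
The integral becomes ∫ exp(u) du from 1 to 5, with antiderivative exp(u).
Back in w: F(w) = exp(w**2 + 1).
Then F(2) - F(0) = (exp(5)) - (exp(1)) = -exp(1) + exp(5).

-exp(1) + exp(5)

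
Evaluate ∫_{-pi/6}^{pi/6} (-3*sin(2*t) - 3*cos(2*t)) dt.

An antiderivative is F(t) = -3*sin(2*t)/2 + 3*cos(2*t)/2.
Then F(pi/6) - F(-pi/6) = (3/4 - 3*sqrt(3)/4) - (3/4 + 3*sqrt(3)/4) = -3*sqrt(3)/2.

-3*sqrt(3)/2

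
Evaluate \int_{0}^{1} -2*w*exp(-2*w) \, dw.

Integrate by parts once (u = w, dv = -2*exp(-2*w) dw).
An antiderivative is F(w) = (2*w + 1)*exp(-2*w)/2.
Then F(1) - F(0) = (3*exp(-2)/2) - (1/2) = (3 - exp(2))*exp(-2)/2.

(3 - exp(2))*exp(-2)/2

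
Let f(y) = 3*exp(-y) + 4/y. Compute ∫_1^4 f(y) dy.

An antiderivative is F(y) = 4*log(y) - 3*exp(-y).
Then F(4) - F(1) = (-3*exp(-4) + 8*log(2)) - (-3*exp(-1)) = -3*exp(-4) + 3*exp(-1) + 8*log(2).

-3*exp(-4) + 3*exp(-1) + 8*log(2)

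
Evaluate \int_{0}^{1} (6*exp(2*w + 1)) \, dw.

Let u = 2*w + 1, so du = 2 dw. When w = 0, u = 1; when w = 1, u = 3.
The integral becomes 3·∫ exp(u) du from 1 to 3, with antiderivative 3*exp(u).
Back in w: F(w) = 3*exp(2*w + 1).
Then F(1) - F(0) = (3*exp(3)) - (3*exp(1)) = -3*exp(1)*(1 - exp(2)).

-3*exp(1)*(1 - exp(2))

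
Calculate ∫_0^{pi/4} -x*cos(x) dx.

Integrate by parts once (u = x, dv = -cos(x) dx).
An antiderivative is F(x) = -x*sin(x) - cos(x).
Then F(pi/4) - F(0) = (sqrt(2)*(-4 - pi)/8) - (-1) = -sqrt(2)/2 - sqrt(2)*pi/8 + 1.

-sqrt(2)/2 - sqrt(2)*pi/8 + 1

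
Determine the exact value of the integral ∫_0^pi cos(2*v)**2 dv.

pi/2

Use the identity cos^2(2*v) = (1 + cos(4*v))/2.
An antiderivative is F(v) = v/2 + sin(4*v)/8.
Then F(pi) - F(0) = (pi/2) - (0) = pi/2.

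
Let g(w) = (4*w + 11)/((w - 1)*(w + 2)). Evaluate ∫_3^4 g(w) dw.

-6*log(2) + log(5) + 4*log(3)

Factor the denominator: w**2 + w - 2 = (w + 2)(w - 1).
Partial fractions: (4*w + 11)/((w - 1)*(w + 2)) = -1/(w + 2) + 5/(w - 1).
An antiderivative is F(w) = 5*log(w - 1) - log(w + 2).
Then F(4) - F(3) = (log(81/2)) - (log(32/5)) = -6*log(2) + log(5) + 4*log(3).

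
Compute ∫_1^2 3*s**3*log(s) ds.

-45/16 + 12*log(2)

Integrate by parts once (u = ln s, dv = 3*s**3 ds).
An antiderivative is F(s) = 3*s**4*(4*log(s) - 1)/16.
Then F(2) - F(1) = (-3 + 12*log(2)) - (-3/16) = -45/16 + 12*log(2).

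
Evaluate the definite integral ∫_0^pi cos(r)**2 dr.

pi/2

Use the identity cos^2(r) = (1 + cos(2*r))/2.
An antiderivative is F(r) = r/2 + sin(2*r)/4.
Then F(pi) - F(0) = (pi/2) - (0) = pi/2.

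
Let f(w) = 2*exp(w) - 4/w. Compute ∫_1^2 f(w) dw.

An antiderivative is F(w) = 2*exp(w) - 4*log(w).
Then F(2) - F(1) = (-log(16) + 2*exp(2)) - (2*exp(1)) = -2*exp(1) - 4*log(2) + 2*exp(2).

-2*exp(1) - 4*log(2) + 2*exp(2)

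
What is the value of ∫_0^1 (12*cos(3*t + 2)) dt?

4*sin(5) - 4*sin(2)

Let u = 3*t + 2, so du = 3 dt. When t = 0, u = 2; when t = 1, u = 5.
The integral becomes 4·∫ cos(u) du from 2 to 5, with antiderivative 4*sin(u).
Back in t: F(t) = 4*sin(3*t + 2).
Then F(1) - F(0) = (4*sin(5)) - (4*sin(2)) = 4*sin(5) - 4*sin(2).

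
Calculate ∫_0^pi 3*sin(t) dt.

6

An antiderivative is F(t) = -3*cos(t).
Then F(pi) - F(0) = (3) - (-3) = 6.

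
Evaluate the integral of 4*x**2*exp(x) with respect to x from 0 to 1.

-8 + 4*E

Integrate by parts twice (u = x^2, dv = 4*exp(x) dx).
An antiderivative is F(x) = (4*x**2 - 8*x + 8)*exp(x).
Then F(1) - F(0) = (4*E) - (8) = -8 + 4*E.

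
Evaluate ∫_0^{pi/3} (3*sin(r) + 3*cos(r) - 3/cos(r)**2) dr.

3/2 - 3*sqrt(3)/2

An antiderivative is F(r) = 3*sin(r) - 3*cos(r) - 3*tan(r).
Then F(pi/3) - F(0) = (-3*sqrt(3)/2 - 3/2) - (-3) = 3/2 - 3*sqrt(3)/2.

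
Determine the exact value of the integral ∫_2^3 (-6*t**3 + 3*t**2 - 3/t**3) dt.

-1889/24

By the power rule, an antiderivative is F(t) = -3*t**4/2 + t**3 + 3/(2*t**2).
Then F(3) - F(2) = (-283/3) - (-125/8) = -1889/24.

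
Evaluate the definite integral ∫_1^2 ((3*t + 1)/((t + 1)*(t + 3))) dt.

-7*log(2) - log(3) + 4*log(5)

Factor the denominator: t**2 + 4*t + 3 = (t + 3)(t + 1).
Partial fractions: (3*t + 1)/((t + 1)*(t + 3)) = 4/(t + 3) - 1/(t + 1).
An antiderivative is F(t) = -log(t + 1) + 4*log(t + 3).
Then F(2) - F(1) = (-log(3) + 4*log(5)) - (7*log(2)) = -7*log(2) - log(3) + 4*log(5).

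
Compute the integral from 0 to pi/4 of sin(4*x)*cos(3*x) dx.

Use the identity sin(4*x)cos(3*x) = [sin(7*x) + sin(x)]/2.
An antiderivative is F(x) = -cos(x)/2 - cos(7*x)/14.
Then F(pi/4) - F(0) = (-2*sqrt(2)/7) - (-4/7) = 4/7 - 2*sqrt(2)/7.

4/7 - 2*sqrt(2)/7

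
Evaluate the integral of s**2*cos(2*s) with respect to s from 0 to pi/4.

Integrate by parts twice (u = s^2, dv = cos(2*s) ds).
An antiderivative is F(s) = s**2*sin(2*s)/2 + s*cos(2*s)/2 - sin(2*s)/4.
Then F(pi/4) - F(0) = (-1/4 + pi**2/32) - (0) = -1/4 + pi**2/32.

-1/4 + pi**2/32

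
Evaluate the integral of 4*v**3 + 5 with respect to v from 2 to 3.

70

By the power rule, an antiderivative is F(v) = v**4 + 5*v.
Then F(3) - F(2) = (96) - (26) = 70.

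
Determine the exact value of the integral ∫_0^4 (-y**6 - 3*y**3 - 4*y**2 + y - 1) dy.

By the power rule, an antiderivative is F(y) = -y**7/7 - 3*y**4/4 - 4*y**3/3 + y**2/2 - y.
Then F(4) - F(0) = (-54892/21) - (0) = -54892/21.

-54892/21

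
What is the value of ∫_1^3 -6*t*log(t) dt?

Integrate by parts once (u = ln t, dv = -6*t dt).
An antiderivative is F(t) = -3*t**2*(2*log(t) - 1)/2.
Then F(3) - F(1) = (27/2 - 27*log(3)) - (3/2) = 12 - 27*log(3).

12 - 27*log(3)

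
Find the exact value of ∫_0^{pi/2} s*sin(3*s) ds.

-1/9

Integrate by parts once (u = s, dv = sin(3*s) ds).
An antiderivative is F(s) = -s*cos(3*s)/3 + sin(3*s)/9.
Then F(pi/2) - F(0) = (-1/9) - (0) = -1/9.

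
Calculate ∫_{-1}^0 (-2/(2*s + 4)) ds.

An antiderivative is F(s) = -log(2*s + 4).
Then F(0) - F(-1) = (-log(4)) - (-log(2)) = -log(2).

-log(2)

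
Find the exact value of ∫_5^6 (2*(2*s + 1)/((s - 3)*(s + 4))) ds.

Factor the denominator: s**2 + s - 12 = (s + 4)(s - 3).
Partial fractions: 2*(2*s + 1)/((s - 3)*(s + 4)) = 2/(s + 4) + 2/(s - 3).
An antiderivative is F(s) = 2*log(s - 3) + 2*log(s + 4).
Then F(6) - F(5) = (2*log(2) + 2*log(3) + 2*log(5)) - (2*log(2) + 4*log(3)) = log(25/9).

log(25/9)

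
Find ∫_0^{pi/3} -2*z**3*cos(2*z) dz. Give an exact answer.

-9/8 - sqrt(3)*pi**3/54 + pi**2/12 + sqrt(3)*pi/4

Integrate by parts 3 times (u = z^3, dv = -2*cos(2*z) dz).
An antiderivative is F(z) = -z**3*sin(2*z) - 3*z**2*cos(2*z)/2 + 3*z*sin(2*z)/2 + 3*cos(2*z)/4.
Then F(pi/3) - F(0) = (-sqrt(3)*pi**3/54 - 3/8 + pi**2/12 + sqrt(3)*pi/4) - (3/4) = -9/8 - sqrt(3)*pi**3/54 + pi**2/12 + sqrt(3)*pi/4.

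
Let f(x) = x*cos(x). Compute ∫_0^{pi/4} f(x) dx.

-1 + sqrt(2)*pi/8 + sqrt(2)/2

Integrate by parts once (u = x, dv = cos(x) dx).
An antiderivative is F(x) = x*sin(x) + cos(x).
Then F(pi/4) - F(0) = (sqrt(2)*(pi + 4)/8) - (1) = -1 + sqrt(2)*pi/8 + sqrt(2)/2.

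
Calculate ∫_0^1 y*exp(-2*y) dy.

(-3 + exp(2))*exp(-2)/4

Integrate by parts once (u = y, dv = exp(-2*y) dy).
An antiderivative is F(y) = (-2*y - 1)*exp(-2*y)/4.
Then F(1) - F(0) = (-3*exp(-2)/4) - (-1/4) = (-3 + exp(2))*exp(-2)/4.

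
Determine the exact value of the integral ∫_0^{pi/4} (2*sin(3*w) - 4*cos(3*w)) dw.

2/3 - sqrt(2)/3

An antiderivative is F(w) = -4*sin(3*w)/3 - 2*cos(3*w)/3.
Then F(pi/4) - F(0) = (-sqrt(2)/3) - (-2/3) = 2/3 - sqrt(2)/3.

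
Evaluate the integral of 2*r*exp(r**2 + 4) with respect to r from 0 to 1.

-exp(4) + exp(5)

Let u = r**2 + 4, so du = 2*r dr. When r = 0, u = 4; when r = 1, u = 5.
The integral becomes ∫ exp(u) du from 4 to 5, with antiderivative exp(u).
Back in r: F(r) = exp(r**2 + 4).
Then F(1) - F(0) = (exp(5)) - (exp(4)) = -exp(4) + exp(5).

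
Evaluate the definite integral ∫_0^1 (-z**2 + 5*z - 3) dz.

By the power rule, an antiderivative is F(z) = -z**3/3 + 5*z**2/2 - 3*z.
Then F(1) - F(0) = (-5/6) - (0) = -5/6.

-5/6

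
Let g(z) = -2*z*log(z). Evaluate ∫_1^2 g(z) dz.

Integrate by parts once (u = ln z, dv = -2*z dz).
An antiderivative is F(z) = -z**2*(2*log(z) - 1)/2.
Then F(2) - F(1) = (2 - log(16)) - (1/2) = 3/2 - log(16).

3/2 - log(16)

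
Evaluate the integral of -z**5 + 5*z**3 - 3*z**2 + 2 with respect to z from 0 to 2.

16/3

By the power rule, an antiderivative is F(z) = -z**6/6 + 5*z**4/4 - z**3 + 2*z.
Then F(2) - F(0) = (16/3) - (0) = 16/3.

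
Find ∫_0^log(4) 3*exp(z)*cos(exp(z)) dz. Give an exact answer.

-3*sin(1) + 3*sin(4)

Let u = exp(z), so du = exp(z) dz. When z = 0, u = 1; when z = log(4), u = 4.
The integral becomes 3·∫ cos(u) du from 1 to 4, with antiderivative 3*sin(u).
Back in z: F(z) = 3*sin(exp(z)).
Then F(log(4)) - F(0) = (3*sin(4)) - (3*sin(1)) = -3*sin(1) + 3*sin(4).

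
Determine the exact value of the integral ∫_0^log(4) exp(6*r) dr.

1365/2

Let u = exp(r), so du = exp(r) dr. When r = 0, u = 1; when r = log(4), u = 4.
The integral becomes ∫ u**5 du from 1 to 4, with antiderivative u**6/6.
Back in r: F(r) = exp(6*r)/6.
Then F(log(4)) - F(0) = (2048/3) - (1/6) = 1365/2.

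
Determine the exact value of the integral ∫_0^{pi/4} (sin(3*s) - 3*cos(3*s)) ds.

1/3 - sqrt(2)/3

An antiderivative is F(s) = -sin(3*s) - cos(3*s)/3.
Then F(pi/4) - F(0) = (-sqrt(2)/3) - (-1/3) = 1/3 - sqrt(2)/3.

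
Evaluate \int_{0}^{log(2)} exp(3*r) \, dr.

Let u = exp(r), so du = exp(r) dr. When r = 0, u = 1; when r = log(2), u = 2.
The integral becomes ∫ u**2 du from 1 to 2, with antiderivative u**3/3.
Back in r: F(r) = exp(3*r)/3.
Then F(log(2)) - F(0) = (8/3) - (1/3) = 7/3.

7/3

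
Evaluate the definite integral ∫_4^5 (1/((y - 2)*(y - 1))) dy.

log(9/8)

Factor the denominator: y**2 - 3*y + 2 = (y - 1)(y - 2).
Partial fractions: 1/((y - 2)*(y - 1)) = -1/(y - 1) + 1/(y - 2).
An antiderivative is F(y) = log(y - 2) - log(y - 1).
Then F(5) - F(4) = (log(3/4)) - (log(2/3)) = log(9/8).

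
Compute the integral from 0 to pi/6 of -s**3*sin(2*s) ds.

Integrate by parts 3 times (u = s^3, dv = -sin(2*s) ds).
An antiderivative is F(s) = s**3*cos(2*s)/2 - 3*s**2*sin(2*s)/4 - 3*s*cos(2*s)/4 + 3*sin(2*s)/8.
Then F(pi/6) - F(0) = (-pi/16 - sqrt(3)*pi**2/96 + pi**3/864 + 3*sqrt(3)/16) - (0) = -pi/16 - sqrt(3)*pi**2/96 + pi**3/864 + 3*sqrt(3)/16.

-pi/16 - sqrt(3)*pi**2/96 + pi**3/864 + 3*sqrt(3)/16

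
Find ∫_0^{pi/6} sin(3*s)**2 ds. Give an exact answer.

Use the identity sin^2(3*s) = (1 - cos(6*s))/2.
An antiderivative is F(s) = s/2 - sin(6*s)/12.
Then F(pi/6) - F(0) = (pi/12) - (0) = pi/12.

pi/12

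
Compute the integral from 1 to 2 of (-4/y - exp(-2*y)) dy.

An antiderivative is F(y) = -4*log(y) + exp(-2*y)/2.
Then F(2) - F(1) = (-4*log(2) + exp(-4)/2) - (exp(-2)/2) = (-8*exp(4)*log(2) - exp(2) + 1)*exp(-4)/2.

(-8*exp(4)*log(2) - exp(2) + 1)*exp(-4)/2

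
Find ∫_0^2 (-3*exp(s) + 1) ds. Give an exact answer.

An antiderivative is F(s) = s - 3*exp(s).
Then F(2) - F(0) = (2 - 3*exp(2)) - (-3) = 5 - 3*exp(2).

5 - 3*exp(2)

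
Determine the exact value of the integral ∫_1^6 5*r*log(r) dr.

-175/4 + 90*log(2) + 90*log(3)

Integrate by parts once (u = ln r, dv = 5*r dr).
An antiderivative is F(r) = 5*r**2*(2*log(r) - 1)/4.
Then F(6) - F(1) = (-45 + 90*log(2) + 90*log(3)) - (-5/4) = -175/4 + 90*log(2) + 90*log(3).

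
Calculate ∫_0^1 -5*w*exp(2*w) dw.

Integrate by parts once (u = w, dv = -5*exp(2*w) dw).
An antiderivative is F(w) = (-10*w + 5)*exp(2*w)/4.
Then F(1) - F(0) = (-5*exp(2)/4) - (5/4) = -5*exp(2)/4 - 5/4.

-5*exp(2)/4 - 5/4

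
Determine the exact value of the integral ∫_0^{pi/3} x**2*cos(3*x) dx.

-2*pi/27

Integrate by parts twice (u = x^2, dv = cos(3*x) dx).
An antiderivative is F(x) = x**2*sin(3*x)/3 + 2*x*cos(3*x)/9 - 2*sin(3*x)/27.
Then F(pi/3) - F(0) = (-2*pi/27) - (0) = -2*pi/27.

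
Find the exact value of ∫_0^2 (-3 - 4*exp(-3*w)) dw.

-22/3 + 4*exp(-6)/3

An antiderivative is F(w) = -3*w + 4*exp(-3*w)/3.
Then F(2) - F(0) = (-6 + 4*exp(-6)/3) - (4/3) = -22/3 + 4*exp(-6)/3.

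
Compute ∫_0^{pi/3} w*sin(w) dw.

Integrate by parts once (u = w, dv = sin(w) dw).
An antiderivative is F(w) = -w*cos(w) + sin(w).
Then F(pi/3) - F(0) = (-pi/6 + sqrt(3)/2) - (0) = -pi/6 + sqrt(3)/2.

-pi/6 + sqrt(3)/2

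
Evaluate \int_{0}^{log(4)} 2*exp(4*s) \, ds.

255/2

Let u = exp(s), so du = exp(s) ds. When s = 0, u = 1; when s = log(4), u = 4.
The integral becomes 2·∫ u**3 du from 1 to 4, with antiderivative u**4/2.
Back in s: F(s) = exp(4*s)/2.
Then F(log(4)) - F(0) = (128) - (1/2) = 255/2.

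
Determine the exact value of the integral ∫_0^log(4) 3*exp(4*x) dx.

Let u = exp(x), so du = exp(x) dx. When x = 0, u = 1; when x = log(4), u = 4.
The integral becomes 3·∫ u**3 du from 1 to 4, with antiderivative 3*u**4/4.
Back in x: F(x) = 3*exp(4*x)/4.
Then F(log(4)) - F(0) = (192) - (3/4) = 765/4.

765/4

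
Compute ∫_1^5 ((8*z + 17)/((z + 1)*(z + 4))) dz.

Factor the denominator: z**2 + 5*z + 4 = (z + 4)(z + 1).
Partial fractions: (8*z + 17)/((z + 1)*(z + 4)) = 5/(z + 4) + 3/(z + 1).
An antiderivative is F(z) = 3*log(z + 1) + 5*log(z + 4).
Then F(5) - F(1) = (3*log(2) + 13*log(3)) - (3*log(2) + 5*log(5)) = -5*log(5) + 13*log(3).

-5*log(5) + 13*log(3)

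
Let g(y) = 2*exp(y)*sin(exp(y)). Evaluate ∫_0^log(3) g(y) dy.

2*cos(1) - 2*cos(3)

Let u = exp(y), so du = exp(y) dy. When y = 0, u = 1; when y = log(3), u = 3.
The integral becomes 2·∫ sin(u) du from 1 to 3, with antiderivative -2*cos(u).
Back in y: F(y) = -2*cos(exp(y)).
Then F(log(3)) - F(0) = (-2*cos(3)) - (-2*cos(1)) = 2*cos(1) - 2*cos(3).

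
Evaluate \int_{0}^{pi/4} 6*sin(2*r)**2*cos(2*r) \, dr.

1

Let u = sin(2*r), so du = 2*cos(2*r) dr. When r = 0, u = 0; when r = pi/4, u = 1.
The integral becomes 3·∫ u**2 du from 0 to 1, with antiderivative u**3.
Back in r: F(r) = sin(2*r)**3.
Then F(pi/4) - F(0) = (1) - (0) = 1.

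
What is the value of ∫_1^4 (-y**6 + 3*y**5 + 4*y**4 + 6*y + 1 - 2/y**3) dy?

By the power rule, an antiderivative is F(y) = -y**7/7 + y**6/2 + 4*y**5/5 + 3*y**2 + y + y**(-2).
Then F(4) - F(1) = (324067/560) - (431/70) = 320619/560.

320619/560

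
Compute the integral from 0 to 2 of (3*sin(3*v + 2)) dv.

Let u = 3*v + 2, so du = 3 dv. When v = 0, u = 2; when v = 2, u = 8.
The integral becomes ∫ sin(u) du from 2 to 8, with antiderivative -cos(u).
Back in v: F(v) = -cos(3*v + 2).
Then F(2) - F(0) = (-cos(8)) - (-cos(2)) = cos(2) - cos(8).

cos(2) - cos(8)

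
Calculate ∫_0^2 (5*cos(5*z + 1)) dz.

Let u = 5*z + 1, so du = 5 dz. When z = 0, u = 1; when z = 2, u = 11.
The integral becomes ∫ cos(u) du from 1 to 11, with antiderivative sin(u).
Back in z: F(z) = sin(5*z + 1).
Then F(2) - F(0) = (sin(11)) - (sin(1)) = sin(11) - sin(1).

sin(11) - sin(1)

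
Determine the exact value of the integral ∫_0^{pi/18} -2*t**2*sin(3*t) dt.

Integrate by parts twice (u = t^2, dv = -2*sin(3*t) dt).
An antiderivative is F(t) = 2*t**2*cos(3*t)/3 - 4*t*sin(3*t)/9 - 4*cos(3*t)/27.
Then F(pi/18) - F(0) = (-2*sqrt(3)/27 - pi/81 + sqrt(3)*pi**2/972) - (-4/27) = -2*sqrt(3)/27 - pi/81 + sqrt(3)*pi**2/972 + 4/27.

-2*sqrt(3)/27 - pi/81 + sqrt(3)*pi**2/972 + 4/27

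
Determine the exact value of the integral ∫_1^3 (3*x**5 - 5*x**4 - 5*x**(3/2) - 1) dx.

122 - 18*sqrt(3)

By the power rule, an antiderivative is F(x) = x**6/2 - 2*x**(5/2) - x**5 - x.
Then F(3) - F(1) = (237/2 - 18*sqrt(3)) - (-7/2) = 122 - 18*sqrt(3).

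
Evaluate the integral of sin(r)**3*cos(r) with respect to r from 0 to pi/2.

1/4

Let u = sin(r), so du = cos(r) dr. When r = 0, u = 0; when r = pi/2, u = 1.
The integral becomes ∫ u**3 du from 0 to 1, with antiderivative u**4/4.
Back in r: F(r) = sin(r)**4/4.
Then F(pi/2) - F(0) = (1/4) - (0) = 1/4.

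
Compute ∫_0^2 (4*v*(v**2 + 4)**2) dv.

896/3

Let u = v**2 + 4, so du = 2*v dv. When v = 0, u = 4; when v = 2, u = 8.
The integral becomes 2·∫ u**2 du from 4 to 8, with antiderivative 2*u**3/3.
Back in v: F(v) = 2*(v**2 + 4)**3/3.
Then F(2) - F(0) = (1024/3) - (128/3) = 896/3.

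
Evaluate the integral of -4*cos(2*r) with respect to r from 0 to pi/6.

An antiderivative is F(r) = -2*sin(2*r).
Then F(pi/6) - F(0) = (-sqrt(3)) - (0) = -sqrt(3).

-sqrt(3)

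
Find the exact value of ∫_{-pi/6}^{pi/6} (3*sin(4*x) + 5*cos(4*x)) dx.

5*sqrt(3)/4

An antiderivative is F(x) = 5*sin(4*x)/4 - 3*cos(4*x)/4.
Then F(pi/6) - F(-pi/6) = (3/8 + 5*sqrt(3)/8) - (3/8 - 5*sqrt(3)/8) = 5*sqrt(3)/4.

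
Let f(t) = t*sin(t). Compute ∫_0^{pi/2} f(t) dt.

Integrate by parts once (u = t, dv = sin(t) dt).
An antiderivative is F(t) = -t*cos(t) + sin(t).
Then F(pi/2) - F(0) = (1) - (0) = 1.

1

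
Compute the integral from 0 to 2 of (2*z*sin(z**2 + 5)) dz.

Let u = z**2 + 5, so du = 2*z dz. When z = 0, u = 5; when z = 2, u = 9.
The integral becomes ∫ sin(u) du from 5 to 9, with antiderivative -cos(u).
Back in z: F(z) = -cos(z**2 + 5).
Then F(2) - F(0) = (-cos(9)) - (-cos(5)) = cos(5) - cos(9).

cos(5) - cos(9)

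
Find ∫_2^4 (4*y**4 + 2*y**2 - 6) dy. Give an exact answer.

By the power rule, an antiderivative is F(y) = 4*y**5/5 + 2*y**3/3 - 6*y.
Then F(4) - F(2) = (12568/15) - (284/15) = 12284/15.

12284/15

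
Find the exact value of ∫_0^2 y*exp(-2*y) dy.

Integrate by parts once (u = y, dv = exp(-2*y) dy).
An antiderivative is F(y) = (-2*y - 1)*exp(-2*y)/4.
Then F(2) - F(0) = (-5*exp(-4)/4) - (-1/4) = (-5 + exp(4))*exp(-4)/4.

(-5 + exp(4))*exp(-4)/4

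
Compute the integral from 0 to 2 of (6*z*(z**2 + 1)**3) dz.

468

Let u = z**2 + 1, so du = 2*z dz. When z = 0, u = 1; when z = 2, u = 5.
The integral becomes 3·∫ u**3 du from 1 to 5, with antiderivative 3*u**4/4.
Back in z: F(z) = 3*(z**2 + 1)**4/4.
Then F(2) - F(0) = (1875/4) - (3/4) = 468.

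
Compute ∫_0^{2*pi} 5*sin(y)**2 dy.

5*pi

Use the identity sin^2(y) = (1 - cos(2*y))/2.
An antiderivative is F(y) = 5*y/2 - 5*sin(2*y)/4.
Then F(2*pi) - F(0) = (5*pi) - (0) = 5*pi.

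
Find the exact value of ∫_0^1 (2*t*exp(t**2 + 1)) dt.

-exp(1) + exp(2)

Let u = t**2 + 1, so du = 2*t dt. When t = 0, u = 1; when t = 1, u = 2.
The integral becomes ∫ exp(u) du from 1 to 2, with antiderivative exp(u).
Back in t: F(t) = exp(t**2 + 1).
Then F(1) - F(0) = (exp(2)) - (exp(1)) = -exp(1) + exp(2).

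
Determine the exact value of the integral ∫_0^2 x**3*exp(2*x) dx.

3/8 + 17*exp(4)/8

Integrate by parts 3 times (u = x^3, dv = exp(2*x) dx).
An antiderivative is F(x) = (4*x**3 - 6*x**2 + 6*x - 3)*exp(2*x)/8.
Then F(2) - F(0) = (17*exp(4)/8) - (-3/8) = 3/8 + 17*exp(4)/8.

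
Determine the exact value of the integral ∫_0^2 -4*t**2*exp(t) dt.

8 - 8*exp(2)

Integrate by parts twice (u = t^2, dv = -4*exp(t) dt).
An antiderivative is F(t) = (-4*t**2 + 8*t - 8)*exp(t).
Then F(2) - F(0) = (-8*exp(2)) - (-8) = 8 - 8*exp(2).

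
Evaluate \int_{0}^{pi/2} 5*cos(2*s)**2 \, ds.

5*pi/4

Use the identity cos^2(2*s) = (1 + cos(4*s))/2.
An antiderivative is F(s) = 5*s/2 + 5*sin(4*s)/8.
Then F(pi/2) - F(0) = (5*pi/4) - (0) = 5*pi/4.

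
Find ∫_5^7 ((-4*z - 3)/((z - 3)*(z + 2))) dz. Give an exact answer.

log(7/72)

Factor the denominator: z**2 - z - 6 = (z + 2)(z - 3).
Partial fractions: (-4*z - 3)/((z - 3)*(z + 2)) = -1/(z + 2) - 3/(z - 3).
An antiderivative is F(z) = -3*log(z - 3) - log(z + 2).
Then F(7) - F(5) = (-6*log(2) - 2*log(3)) - (-log(56)) = log(7/72).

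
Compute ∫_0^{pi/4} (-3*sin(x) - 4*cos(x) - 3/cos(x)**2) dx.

An antiderivative is F(x) = -4*sin(x) + 3*cos(x) - 3*tan(x).
Then F(pi/4) - F(0) = (-3 - sqrt(2)/2) - (3) = -6 - sqrt(2)/2.

-6 - sqrt(2)/2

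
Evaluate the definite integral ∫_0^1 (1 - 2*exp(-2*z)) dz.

An antiderivative is F(z) = z + exp(-2*z).
Then F(1) - F(0) = (exp(-2) + 1) - (1) = exp(-2).

exp(-2)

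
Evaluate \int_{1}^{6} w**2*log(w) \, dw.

Integrate by parts once (u = ln w, dv = w**2 dw).
An antiderivative is F(w) = w**3*(3*log(w) - 1)/9.
Then F(6) - F(1) = (-24 + 72*log(2) + 72*log(3)) - (-1/9) = -215/9 + 72*log(2) + 72*log(3).

-215/9 + 72*log(2) + 72*log(3)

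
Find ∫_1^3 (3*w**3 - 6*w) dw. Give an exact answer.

36

By the power rule, an antiderivative is F(w) = 3*w**4/4 - 3*w**2.
Then F(3) - F(1) = (135/4) - (-9/4) = 36.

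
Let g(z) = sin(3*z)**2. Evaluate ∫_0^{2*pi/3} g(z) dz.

pi/3

Use the identity sin^2(3*z) = (1 - cos(6*z))/2.
An antiderivative is F(z) = z/2 - sin(6*z)/12.
Then F(2*pi/3) - F(0) = (pi/3) - (0) = pi/3.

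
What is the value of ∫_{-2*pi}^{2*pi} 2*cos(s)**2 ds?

Use the identity cos^2(s) = (1 + cos(2*s))/2.
An antiderivative is F(s) = s + sin(2*s)/2.
Then F(2*pi) - F(-2*pi) = (2*pi) - (-2*pi) = 4*pi.

4*pi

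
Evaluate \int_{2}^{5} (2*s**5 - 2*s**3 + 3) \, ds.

By the power rule, an antiderivative is F(s) = s**6/3 - s**4/2 + 3*s.
Then F(5) - F(2) = (29465/6) - (58/3) = 9783/2.

9783/2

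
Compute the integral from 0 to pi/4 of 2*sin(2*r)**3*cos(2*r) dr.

1/4

Let u = sin(2*r), so du = 2*cos(2*r) dr. When r = 0, u = 0; when r = pi/4, u = 1.
The integral becomes ∫ u**3 du from 0 to 1, with antiderivative u**4/4.
Back in r: F(r) = sin(2*r)**4/4.
Then F(pi/4) - F(0) = (1/4) - (0) = 1/4.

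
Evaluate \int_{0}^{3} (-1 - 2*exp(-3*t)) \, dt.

An antiderivative is F(t) = -t + 2*exp(-3*t)/3.
Then F(3) - F(0) = (-3 + 2*exp(-9)/3) - (2/3) = -11/3 + 2*exp(-9)/3.

-11/3 + 2*exp(-9)/3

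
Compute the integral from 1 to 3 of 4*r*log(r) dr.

-8 + 18*log(3)

Integrate by parts once (u = ln r, dv = 4*r dr).
An antiderivative is F(r) = r**2*(2*log(r) - 1).
Then F(3) - F(1) = (-9 + 18*log(3)) - (-1) = -8 + 18*log(3).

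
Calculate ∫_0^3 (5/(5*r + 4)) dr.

Let u = 5*r + 4, so du = 5 dr. When r = 0, u = 4; when r = 3, u = 19.
The integral becomes ∫ 1/u du from 4 to 19, with antiderivative log(u).
Back in r: F(r) = log(5*r + 4).
Then F(3) - F(0) = (log(19)) - (log(4)) = log(19/4).

log(19/4)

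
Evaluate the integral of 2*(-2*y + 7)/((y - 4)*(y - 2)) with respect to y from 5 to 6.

-7*log(2) + 3*log(3)

Factor the denominator: y**2 - 6*y + 8 = (y - 2)(y - 4).
Partial fractions: 2*(-2*y + 7)/((y - 4)*(y - 2)) = -3/(y - 2) - 1/(y - 4).
An antiderivative is F(y) = -log(y - 4) - 3*log(y - 2).
Then F(6) - F(5) = (-7*log(2)) - (-log(27)) = -7*log(2) + 3*log(3).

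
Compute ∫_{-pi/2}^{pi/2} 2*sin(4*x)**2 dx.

pi

Use the identity sin^2(4*x) = (1 - cos(8*x))/2.
An antiderivative is F(x) = x - sin(8*x)/8.
Then F(pi/2) - F(-pi/2) = (pi/2) - (-pi/2) = pi.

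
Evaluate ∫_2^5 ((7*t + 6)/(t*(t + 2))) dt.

-11*log(2) + 3*log(5) + 4*log(7)

Factor the denominator: t**2 + 2*t = (t + 2)t.
Partial fractions: (7*t + 6)/(t*(t + 2)) = 4/(t + 2) + 3/t.
An antiderivative is F(t) = 3*log(t) + 4*log(t + 2).
Then F(5) - F(2) = (3*log(5) + 4*log(7)) - (11*log(2)) = -11*log(2) + 3*log(5) + 4*log(7).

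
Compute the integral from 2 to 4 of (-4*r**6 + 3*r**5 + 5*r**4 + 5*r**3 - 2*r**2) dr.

-126388/21

By the power rule, an antiderivative is F(r) = -4*r**7/7 + r**6/2 + r**5 + 5*r**4/4 - 2*r**3/3.
Then F(4) - F(2) = (-126272/21) - (116/21) = -126388/21.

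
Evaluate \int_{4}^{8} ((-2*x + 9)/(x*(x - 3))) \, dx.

Factor the denominator: x**2 - 3*x = x(x - 3).
Partial fractions: (-2*x + 9)/(x*(x - 3)) = -3/x + 1/(x - 3).
An antiderivative is F(x) = -3*log(x) + log(x - 3).
Then F(8) - F(4) = (-9*log(2) + log(5)) - (-log(64)) = log(5/8).

log(5/8)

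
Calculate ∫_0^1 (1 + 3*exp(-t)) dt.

4 - 3*exp(-1)

An antiderivative is F(t) = t - 3*exp(-t).
Then F(1) - F(0) = (1 - 3*exp(-1)) - (-3) = 4 - 3*exp(-1).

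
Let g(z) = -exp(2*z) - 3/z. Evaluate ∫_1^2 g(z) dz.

An antiderivative is F(z) = -exp(2*z)/2 - 3*log(z).
Then F(2) - F(1) = (-exp(4)/2 - log(8)) - (-exp(2)/2) = -exp(4)/2 - log(8) + exp(2)/2.

-exp(4)/2 - log(8) + exp(2)/2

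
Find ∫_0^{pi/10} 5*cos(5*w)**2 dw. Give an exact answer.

pi/4

Use the identity cos^2(5*w) = (1 + cos(10*w))/2.
An antiderivative is F(w) = 5*w/2 + sin(10*w)/4.
Then F(pi/10) - F(0) = (pi/4) - (0) = pi/4.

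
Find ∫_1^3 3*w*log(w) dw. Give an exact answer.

Integrate by parts once (u = ln w, dv = 3*w dw).
An antiderivative is F(w) = 3*w**2*(2*log(w) - 1)/4.
Then F(3) - F(1) = (-27/4 + 27*log(3)/2) - (-3/4) = -6 + 27*log(3)/2.

-6 + 27*log(3)/2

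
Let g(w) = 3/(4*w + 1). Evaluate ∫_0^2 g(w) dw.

3*log(3)/2

An antiderivative is F(w) = 3*log(4*w + 1)/4.
Then F(2) - F(0) = (3*log(3)/2) - (0) = 3*log(3)/2.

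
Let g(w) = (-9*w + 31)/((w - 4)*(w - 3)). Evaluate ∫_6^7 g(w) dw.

-log(24)

Factor the denominator: w**2 - 7*w + 12 = (w - 3)(w - 4).
Partial fractions: (-9*w + 31)/((w - 4)*(w - 3)) = -4/(w - 3) - 5/(w - 4).
An antiderivative is F(w) = -5*log(w - 4) - 4*log(w - 3).
Then F(7) - F(6) = (-8*log(2) - 5*log(3)) - (-4*log(3) - 5*log(2)) = -log(24).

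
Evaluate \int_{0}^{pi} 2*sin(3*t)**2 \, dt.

pi

Use the identity sin^2(3*t) = (1 - cos(6*t))/2.
An antiderivative is F(t) = t - sin(6*t)/6.
Then F(pi) - F(0) = (pi) - (0) = pi.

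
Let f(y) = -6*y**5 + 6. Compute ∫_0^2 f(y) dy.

By the power rule, an antiderivative is F(y) = -y**6 + 6*y.
Then F(2) - F(0) = (-52) - (0) = -52.

-52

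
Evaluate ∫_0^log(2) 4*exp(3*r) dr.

28/3

Let u = exp(r), so du = exp(r) dr. When r = 0, u = 1; when r = log(2), u = 2.
The integral becomes 4·∫ u**2 du from 1 to 2, with antiderivative 4*u**3/3.
Back in r: F(r) = 4*exp(3*r)/3.
Then F(log(2)) - F(0) = (32/3) - (4/3) = 28/3.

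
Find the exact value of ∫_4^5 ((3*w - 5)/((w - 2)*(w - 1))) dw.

log(8/3)

Factor the denominator: w**2 - 3*w + 2 = (w - 1)(w - 2).
Partial fractions: (3*w - 5)/((w - 2)*(w - 1)) = 2/(w - 1) + 1/(w - 2).
An antiderivative is F(w) = log(w - 2) + 2*log(w - 1).
Then F(5) - F(4) = (log(48)) - (log(18)) = log(8/3).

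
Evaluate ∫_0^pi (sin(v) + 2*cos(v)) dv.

2

An antiderivative is F(v) = 2*sin(v) - cos(v).
Then F(pi) - F(0) = (1) - (-1) = 2.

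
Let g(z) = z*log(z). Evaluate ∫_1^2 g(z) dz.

-3/4 + log(4)

Integrate by parts once (u = ln z, dv = z dz).
An antiderivative is F(z) = z**2*(2*log(z) - 1)/4.
Then F(2) - F(1) = (-1 + log(4)) - (-1/4) = -3/4 + log(4).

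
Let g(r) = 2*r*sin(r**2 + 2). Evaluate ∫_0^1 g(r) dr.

cos(2) - cos(3)

Let u = r**2 + 2, so du = 2*r dr. When r = 0, u = 2; when r = 1, u = 3.
The integral becomes ∫ sin(u) du from 2 to 3, with antiderivative -cos(u).
Back in r: F(r) = -cos(r**2 + 2).
Then F(1) - F(0) = (-cos(3)) - (-cos(2)) = cos(2) - cos(3).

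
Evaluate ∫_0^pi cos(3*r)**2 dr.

pi/2

Use the identity cos^2(3*r) = (1 + cos(6*r))/2.
An antiderivative is F(r) = r/2 + sin(6*r)/12.
Then F(pi) - F(0) = (pi/2) - (0) = pi/2.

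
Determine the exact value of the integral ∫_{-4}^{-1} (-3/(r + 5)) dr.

An antiderivative is F(r) = -3*log(r + 5).
Then F(-1) - F(-4) = (-log(64)) - (0) = -log(64).

-log(64)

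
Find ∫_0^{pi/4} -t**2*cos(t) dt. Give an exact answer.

Integrate by parts twice (u = t^2, dv = -cos(t) dt).
An antiderivative is F(t) = -t**2*sin(t) - 2*t*cos(t) + 2*sin(t).
Then F(pi/4) - F(0) = (sqrt(2)*(-8*pi - pi**2 + 32)/32) - (0) = sqrt(2)*(-8*pi - pi**2 + 32)/32.

sqrt(2)*(-8*pi - pi**2 + 32)/32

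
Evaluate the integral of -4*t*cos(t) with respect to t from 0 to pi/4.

-2*sqrt(2) - sqrt(2)*pi/2 + 4

Integrate by parts once (u = t, dv = -4*cos(t) dt).
An antiderivative is F(t) = -4*t*sin(t) - 4*cos(t).
Then F(pi/4) - F(0) = (sqrt(2)*(-4 - pi)/2) - (-4) = -2*sqrt(2) - sqrt(2)*pi/2 + 4.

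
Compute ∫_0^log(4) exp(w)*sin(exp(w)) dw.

Let u = exp(w), so du = exp(w) dw. When w = 0, u = 1; when w = log(4), u = 4.
The integral becomes ∫ sin(u) du from 1 to 4, with antiderivative -cos(u).
Back in w: F(w) = -cos(exp(w)).
Then F(log(4)) - F(0) = (-cos(4)) - (-cos(1)) = cos(1) - cos(4).

cos(1) - cos(4)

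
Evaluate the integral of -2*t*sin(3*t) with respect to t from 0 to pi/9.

-sqrt(3)/9 + pi/27

Integrate by parts once (u = t, dv = -2*sin(3*t) dt).
An antiderivative is F(t) = 2*t*cos(3*t)/3 - 2*sin(3*t)/9.
Then F(pi/9) - F(0) = (-sqrt(3)/9 + pi/27) - (0) = -sqrt(3)/9 + pi/27.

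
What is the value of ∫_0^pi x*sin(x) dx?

Integrate by parts once (u = x, dv = sin(x) dx).
An antiderivative is F(x) = -x*cos(x) + sin(x).
Then F(pi) - F(0) = (pi) - (0) = pi.

pi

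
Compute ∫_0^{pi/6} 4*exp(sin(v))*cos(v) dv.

-4 + 4*exp(1/2)

Let u = sin(v), so du = cos(v) dv. When v = 0, u = 0; when v = pi/6, u = 1/2.
The integral becomes 4·∫ exp(u) du from 0 to 1/2, with antiderivative 4*exp(u).
Back in v: F(v) = 4*exp(sin(v)).
Then F(pi/6) - F(0) = (4*exp(1/2)) - (4) = -4 + 4*exp(1/2).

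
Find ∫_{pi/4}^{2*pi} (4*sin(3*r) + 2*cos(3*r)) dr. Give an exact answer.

-sqrt(2) - 4/3

An antiderivative is F(r) = 2*sin(3*r)/3 - 4*cos(3*r)/3.
Then F(2*pi) - F(pi/4) = (-4/3) - (sqrt(2)) = -sqrt(2) - 4/3.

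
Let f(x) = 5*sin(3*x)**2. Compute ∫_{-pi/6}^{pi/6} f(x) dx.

5*pi/6

Use the identity sin^2(3*x) = (1 - cos(6*x))/2.
An antiderivative is F(x) = 5*x/2 - 5*sin(6*x)/12.
Then F(pi/6) - F(-pi/6) = (5*pi/12) - (-5*pi/12) = 5*pi/6.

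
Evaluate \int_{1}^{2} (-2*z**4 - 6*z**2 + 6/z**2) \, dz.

By the power rule, an antiderivative is F(z) = -2*z**5/5 - 2*z**3 - 6/z.
Then F(2) - F(1) = (-159/5) - (-42/5) = -117/5.

-117/5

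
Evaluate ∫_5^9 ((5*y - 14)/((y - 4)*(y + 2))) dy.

Factor the denominator: y**2 - 2*y - 8 = (y + 2)(y - 4).
Partial fractions: (5*y - 14)/((y - 4)*(y + 2)) = 4/(y + 2) + 1/(y - 4).
An antiderivative is F(y) = log(y - 4) + 4*log(y + 2).
Then F(9) - F(5) = (log(5) + 4*log(11)) - (4*log(7)) = -4*log(7) + log(5) + 4*log(11).

-4*log(7) + log(5) + 4*log(11)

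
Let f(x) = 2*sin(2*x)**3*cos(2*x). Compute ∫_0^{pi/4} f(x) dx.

1/4

Let u = sin(2*x), so du = 2*cos(2*x) dx. When x = 0, u = 0; when x = pi/4, u = 1.
The integral becomes ∫ u**3 du from 0 to 1, with antiderivative u**4/4.
Back in x: F(x) = sin(2*x)**4/4.
Then F(pi/4) - F(0) = (1/4) - (0) = 1/4.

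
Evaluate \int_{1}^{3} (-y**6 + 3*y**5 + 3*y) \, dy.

By the power rule, an antiderivative is F(y) = -y**7/7 + y**6/2 + 3*y**2/2.
Then F(3) - F(1) = (459/7) - (13/7) = 446/7.

446/7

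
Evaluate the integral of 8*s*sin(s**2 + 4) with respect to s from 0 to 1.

Let u = s**2 + 4, so du = 2*s ds. When s = 0, u = 4; when s = 1, u = 5.
The integral becomes 4·∫ sin(u) du from 4 to 5, with antiderivative -4*cos(u).
Back in s: F(s) = -4*cos(s**2 + 4).
Then F(1) - F(0) = (-4*cos(5)) - (-4*cos(4)) = 4*cos(4) - 4*cos(5).

4*cos(4) - 4*cos(5)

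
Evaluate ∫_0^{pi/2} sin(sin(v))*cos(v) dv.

Let u = sin(v), so du = cos(v) dv. When v = 0, u = 0; when v = pi/2, u = 1.
The integral becomes ∫ sin(u) du from 0 to 1, with antiderivative -cos(u).
Back in v: F(v) = -cos(sin(v)).
Then F(pi/2) - F(0) = (-cos(1)) - (-1) = 1 - cos(1).

1 - cos(1)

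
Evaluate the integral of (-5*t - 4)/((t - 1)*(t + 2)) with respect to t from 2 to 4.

Factor the denominator: t**2 + t - 2 = (t + 2)(t - 1).
Partial fractions: (-5*t - 4)/((t - 1)*(t + 2)) = -2/(t + 2) - 3/(t - 1).
An antiderivative is F(t) = -3*log(t - 1) - 2*log(t + 2).
Then F(4) - F(2) = (-5*log(3) - 2*log(2)) - (-log(16)) = -5*log(3) + 2*log(2).

-5*log(3) + 2*log(2)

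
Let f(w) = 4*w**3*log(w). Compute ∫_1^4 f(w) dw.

-255/4 + 512*log(2)

Integrate by parts once (u = ln w, dv = 4*w**3 dw).
An antiderivative is F(w) = w**4*(4*log(w) - 1)/4.
Then F(4) - F(1) = (-64 + 512*log(2)) - (-1/4) = -255/4 + 512*log(2).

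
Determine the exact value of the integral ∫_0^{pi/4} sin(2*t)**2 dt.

pi/8

Use the identity sin^2(2*t) = (1 - cos(4*t))/2.
An antiderivative is F(t) = t/2 - sin(4*t)/8.
Then F(pi/4) - F(0) = (pi/8) - (0) = pi/8.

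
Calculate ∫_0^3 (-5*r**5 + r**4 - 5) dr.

By the power rule, an antiderivative is F(r) = -5*r**6/6 + r**5/5 - 5*r.
Then F(3) - F(0) = (-5739/10) - (0) = -5739/10.

-5739/10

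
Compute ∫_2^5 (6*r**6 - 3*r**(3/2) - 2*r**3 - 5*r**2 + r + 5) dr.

-30*sqrt(5) + 24*sqrt(2)/5 + 464664/7

By the power rule, an antiderivative is F(r) = 6*r**7/7 - 6*r**(5/2)/5 - r**4/2 - 5*r**3/3 + r**2/2 + 5*r.
Then F(5) - F(2) = (1396100/21 - 30*sqrt(5)) - (2108/21 - 24*sqrt(2)/5) = -30*sqrt(5) + 24*sqrt(2)/5 + 464664/7.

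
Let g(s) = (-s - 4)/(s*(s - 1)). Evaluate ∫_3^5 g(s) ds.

Factor the denominator: s**2 - s = s(s - 1).
Partial fractions: (-s - 4)/(s*(s - 1)) = 4/s - 5/(s - 1).
An antiderivative is F(s) = 4*log(s) - 5*log(s - 1).
Then F(5) - F(3) = (-10*log(2) + 4*log(5)) - (log(81/32)) = -4*log(3) - 5*log(2) + 4*log(5).

-4*log(3) - 5*log(2) + 4*log(5)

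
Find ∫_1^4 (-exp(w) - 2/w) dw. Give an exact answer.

-exp(4) - log(16) + exp(1)

An antiderivative is F(w) = -exp(w) - 2*log(w).
Then F(4) - F(1) = (-exp(4) - log(16)) - (-exp(1)) = -exp(4) - log(16) + exp(1).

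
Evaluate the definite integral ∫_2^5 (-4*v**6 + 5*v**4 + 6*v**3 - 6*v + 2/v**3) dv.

-28438203/700

By the power rule, an antiderivative is F(v) = -4*v**7/7 + v**5 + 3*v**4/2 - 3*v**2 - 1/v**2.
Then F(5) - F(2) = (-14229389/350) - (-823/28) = -28438203/700.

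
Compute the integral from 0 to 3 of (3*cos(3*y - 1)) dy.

Let u = 3*y - 1, so du = 3 dy. When y = 0, u = -1; when y = 3, u = 8.
The integral becomes ∫ cos(u) du from -1 to 8, with antiderivative sin(u).
Back in y: F(y) = sin(3*y - 1).
Then F(3) - F(0) = (sin(8)) - (-sin(1)) = sin(1) + sin(8).

sin(1) + sin(8)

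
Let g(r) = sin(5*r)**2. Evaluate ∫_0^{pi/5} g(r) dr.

Use the identity sin^2(5*r) = (1 - cos(10*r))/2.
An antiderivative is F(r) = r/2 - sin(10*r)/20.
Then F(pi/5) - F(0) = (pi/10) - (0) = pi/10.

pi/10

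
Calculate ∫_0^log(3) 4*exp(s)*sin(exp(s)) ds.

4*cos(1) - 4*cos(3)

Let u = exp(s), so du = exp(s) ds. When s = 0, u = 1; when s = log(3), u = 3.
The integral becomes 4·∫ sin(u) du from 1 to 3, with antiderivative -4*cos(u).
Back in s: F(s) = -4*cos(exp(s)).
Then F(log(3)) - F(0) = (-4*cos(3)) - (-4*cos(1)) = 4*cos(1) - 4*cos(3).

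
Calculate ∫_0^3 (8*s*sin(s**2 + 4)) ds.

Let u = s**2 + 4, so du = 2*s ds. When s = 0, u = 4; when s = 3, u = 13.
The integral becomes 4·∫ sin(u) du from 4 to 13, with antiderivative -4*cos(u).
Back in s: F(s) = -4*cos(s**2 + 4).
Then F(3) - F(0) = (-4*cos(13)) - (-4*cos(4)) = -4*cos(13) + 4*cos(4).

-4*cos(13) + 4*cos(4)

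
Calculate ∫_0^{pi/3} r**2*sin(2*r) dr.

-3/8 + pi**2/36 + sqrt(3)*pi/12

Integrate by parts twice (u = r^2, dv = sin(2*r) dr).
An antiderivative is F(r) = -r**2*cos(2*r)/2 + r*sin(2*r)/2 + cos(2*r)/4.
Then F(pi/3) - F(0) = (-1/8 + pi**2/36 + sqrt(3)*pi/12) - (1/4) = -3/8 + pi**2/36 + sqrt(3)*pi/12.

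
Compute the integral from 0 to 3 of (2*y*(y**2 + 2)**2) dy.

441

Let u = y**2 + 2, so du = 2*y dy. When y = 0, u = 2; when y = 3, u = 11.
The integral becomes ∫ u**2 du from 2 to 11, with antiderivative u**3/3.
Back in y: F(y) = (y**2 + 2)**3/3.
Then F(3) - F(0) = (1331/3) - (8/3) = 441.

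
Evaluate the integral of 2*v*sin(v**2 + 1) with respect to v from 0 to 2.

Let u = v**2 + 1, so du = 2*v dv. When v = 0, u = 1; when v = 2, u = 5.
The integral becomes ∫ sin(u) du from 1 to 5, with antiderivative -cos(u).
Back in v: F(v) = -cos(v**2 + 1).
Then F(2) - F(0) = (-cos(5)) - (-cos(1)) = -cos(5) + cos(1).

-cos(5) + cos(1)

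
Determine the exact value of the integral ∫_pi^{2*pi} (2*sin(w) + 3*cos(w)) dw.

An antiderivative is F(w) = 3*sin(w) - 2*cos(w).
Then F(2*pi) - F(pi) = (-2) - (2) = -4.

-4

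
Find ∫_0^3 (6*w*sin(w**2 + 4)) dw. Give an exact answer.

-3*cos(13) + 3*cos(4)

Let u = w**2 + 4, so du = 2*w dw. When w = 0, u = 4; when w = 3, u = 13.
The integral becomes 3·∫ sin(u) du from 4 to 13, with antiderivative -3*cos(u).
Back in w: F(w) = -3*cos(w**2 + 4).
Then F(3) - F(0) = (-3*cos(13)) - (-3*cos(4)) = -3*cos(13) + 3*cos(4).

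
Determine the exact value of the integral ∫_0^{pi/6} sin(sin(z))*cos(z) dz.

Let u = sin(z), so du = cos(z) dz. When z = 0, u = 0; when z = pi/6, u = 1/2.
The integral becomes ∫ sin(u) du from 0 to 1/2, with antiderivative -cos(u).
Back in z: F(z) = -cos(sin(z)).
Then F(pi/6) - F(0) = (-cos(1/2)) - (-1) = 1 - cos(1/2).

1 - cos(1/2)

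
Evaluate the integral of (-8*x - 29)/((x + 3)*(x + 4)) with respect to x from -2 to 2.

Factor the denominator: x**2 + 7*x + 12 = (x + 4)(x + 3).
Partial fractions: (-8*x - 29)/((x + 3)*(x + 4)) = -3/(x + 4) - 5/(x + 3).
An antiderivative is F(x) = -5*log(x + 3) - 3*log(x + 4).
Then F(2) - F(-2) = (-5*log(5) - 3*log(3) - 3*log(2)) - (-log(8)) = -5*log(5) - 3*log(3).

-5*log(5) - 3*log(3)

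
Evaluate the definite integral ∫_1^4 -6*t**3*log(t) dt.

Integrate by parts once (u = ln t, dv = -6*t**3 dt).
An antiderivative is F(t) = -3*t**4*(4*log(t) - 1)/8.
Then F(4) - F(1) = (96 - 768*log(2)) - (3/8) = 765/8 - 768*log(2).

765/8 - 768*log(2)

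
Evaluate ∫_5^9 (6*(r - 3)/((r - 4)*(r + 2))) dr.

-5*log(7) + log(5) + 5*log(11)

Factor the denominator: r**2 - 2*r - 8 = (r + 2)(r - 4).
Partial fractions: 6*(r - 3)/((r - 4)*(r + 2)) = 5/(r + 2) + 1/(r - 4).
An antiderivative is F(r) = log(r - 4) + 5*log(r + 2).
Then F(9) - F(5) = (log(5) + 5*log(11)) - (5*log(7)) = -5*log(7) + log(5) + 5*log(11).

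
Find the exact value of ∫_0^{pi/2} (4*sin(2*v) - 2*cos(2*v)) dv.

4

An antiderivative is F(v) = -sin(2*v) - 2*cos(2*v).
Then F(pi/2) - F(0) = (2) - (-2) = 4.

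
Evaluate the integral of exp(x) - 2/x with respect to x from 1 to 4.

-log(16) - exp(1) + exp(4)

An antiderivative is F(x) = exp(x) - 2*log(x).
Then F(4) - F(1) = (-log(16) + exp(4)) - (exp(1)) = -log(16) - exp(1) + exp(4).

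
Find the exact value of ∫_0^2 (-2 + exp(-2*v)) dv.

An antiderivative is F(v) = -2*v - exp(-2*v)/2.
Then F(2) - F(0) = (-4 - exp(-4)/2) - (-1/2) = -7/2 - exp(-4)/2.

-7/2 - exp(-4)/2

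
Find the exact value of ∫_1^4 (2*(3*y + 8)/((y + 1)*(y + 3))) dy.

-7*log(2) + log(7) + 5*log(5)

Factor the denominator: y**2 + 4*y + 3 = (y + 3)(y + 1).
Partial fractions: 2*(3*y + 8)/((y + 1)*(y + 3)) = 1/(y + 3) + 5/(y + 1).
An antiderivative is F(y) = 5*log(y + 1) + log(y + 3).
Then F(4) - F(1) = (log(7) + 5*log(5)) - (7*log(2)) = -7*log(2) + log(7) + 5*log(5).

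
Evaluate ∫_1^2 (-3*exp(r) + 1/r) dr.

-3*exp(2) + log(2) + 3*exp(1)

An antiderivative is F(r) = -3*exp(r) + log(r).
Then F(2) - F(1) = (-3*exp(2) + log(2)) - (-3*exp(1)) = -3*exp(2) + log(2) + 3*exp(1).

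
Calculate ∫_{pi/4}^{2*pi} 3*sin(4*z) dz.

An antiderivative is F(z) = -3*cos(4*z)/4.
Then F(2*pi) - F(pi/4) = (-3/4) - (3/4) = -3/2.

-3/2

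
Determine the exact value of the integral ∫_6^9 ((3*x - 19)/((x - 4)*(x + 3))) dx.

-4*log(3) - log(5) + 9*log(2)

Factor the denominator: x**2 - x - 12 = (x + 3)(x - 4).
Partial fractions: (3*x - 19)/((x - 4)*(x + 3)) = 4/(x + 3) - 1/(x - 4).
An antiderivative is F(x) = -log(x - 4) + 4*log(x + 3).
Then F(9) - F(6) = (-log(5) + 4*log(3) + 8*log(2)) - (-log(2) + 8*log(3)) = -4*log(3) - log(5) + 9*log(2).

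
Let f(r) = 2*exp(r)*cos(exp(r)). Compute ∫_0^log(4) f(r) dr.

Let u = exp(r), so du = exp(r) dr. When r = 0, u = 1; when r = log(4), u = 4.
The integral becomes 2·∫ cos(u) du from 1 to 4, with antiderivative 2*sin(u).
Back in r: F(r) = 2*sin(exp(r)).
Then F(log(4)) - F(0) = (2*sin(4)) - (2*sin(1)) = -2*sin(1) + 2*sin(4).

-2*sin(1) + 2*sin(4)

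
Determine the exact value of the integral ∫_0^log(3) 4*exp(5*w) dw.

Let u = exp(w), so du = exp(w) dw. When w = 0, u = 1; when w = log(3), u = 3.
The integral becomes 4·∫ u**4 du from 1 to 3, with antiderivative 4*u**5/5.
Back in w: F(w) = 4*exp(5*w)/5.
Then F(log(3)) - F(0) = (972/5) - (4/5) = 968/5.

968/5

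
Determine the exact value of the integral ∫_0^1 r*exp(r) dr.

1

Integrate by parts once (u = r, dv = exp(r) dr).
An antiderivative is F(r) = (r - 1)*exp(r).
Then F(1) - F(0) = (0) - (-1) = 1.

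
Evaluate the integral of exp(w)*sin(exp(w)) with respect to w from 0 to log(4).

Let u = exp(w), so du = exp(w) dw. When w = 0, u = 1; when w = log(4), u = 4.
The integral becomes ∫ sin(u) du from 1 to 4, with antiderivative -cos(u).
Back in w: F(w) = -cos(exp(w)).
Then F(log(4)) - F(0) = (-cos(4)) - (-cos(1)) = cos(1) - cos(4).

cos(1) - cos(4)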